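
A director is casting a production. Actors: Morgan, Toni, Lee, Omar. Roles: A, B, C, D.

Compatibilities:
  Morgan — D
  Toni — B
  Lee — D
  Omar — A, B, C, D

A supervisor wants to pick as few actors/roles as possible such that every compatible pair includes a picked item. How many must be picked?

3

A maximum matching has 3 edges (e.g. Morgan–D, Toni–B, Omar–C).
By König's theorem the minimum vertex cover has the same size. One such cover is {Toni, Omar, D}.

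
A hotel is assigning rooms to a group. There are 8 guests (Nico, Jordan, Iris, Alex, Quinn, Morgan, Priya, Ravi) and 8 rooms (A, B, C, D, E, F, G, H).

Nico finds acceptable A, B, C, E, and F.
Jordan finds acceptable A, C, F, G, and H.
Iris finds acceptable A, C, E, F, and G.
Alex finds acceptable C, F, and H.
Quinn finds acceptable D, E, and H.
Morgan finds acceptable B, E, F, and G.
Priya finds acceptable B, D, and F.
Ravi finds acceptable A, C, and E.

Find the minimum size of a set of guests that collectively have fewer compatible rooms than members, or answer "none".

A matching saturating every guest exists, for instance Nico→C, Jordan→A, Iris→G, Alex→H, Quinn→D, Morgan→B, Priya→F, Ravi→E.
By Hall's marriage theorem, this means |N(S)| ≥ |S| for every subset S, so no violating subset exists.

none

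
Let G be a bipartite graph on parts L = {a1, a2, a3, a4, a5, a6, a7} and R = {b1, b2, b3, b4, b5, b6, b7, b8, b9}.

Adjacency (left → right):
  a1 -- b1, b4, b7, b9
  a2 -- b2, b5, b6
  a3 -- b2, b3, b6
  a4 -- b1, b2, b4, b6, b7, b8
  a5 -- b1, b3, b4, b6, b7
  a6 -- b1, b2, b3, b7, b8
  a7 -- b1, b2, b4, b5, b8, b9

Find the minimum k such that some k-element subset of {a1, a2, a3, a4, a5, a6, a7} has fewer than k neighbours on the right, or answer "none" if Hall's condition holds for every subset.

none

A matching saturating every left vertex exists, for instance a1→b4, a2→b5, a3→b3, a4→b6, a5→b7, a6→b8, a7→b1.
By Hall's marriage theorem, this means |N(S)| ≥ |S| for every subset S, so no violating subset exists.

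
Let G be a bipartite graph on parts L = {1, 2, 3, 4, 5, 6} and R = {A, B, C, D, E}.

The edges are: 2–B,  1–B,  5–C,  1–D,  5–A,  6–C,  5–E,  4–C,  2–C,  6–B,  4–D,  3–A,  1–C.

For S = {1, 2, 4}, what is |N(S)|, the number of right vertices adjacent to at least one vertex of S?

3

The union of neighbours of {1, 2, 4} is {B, C, D}, which has 3 elements.
Since |N(S)| = 3 ≥ |S| = 3, Hall's condition holds for this subset.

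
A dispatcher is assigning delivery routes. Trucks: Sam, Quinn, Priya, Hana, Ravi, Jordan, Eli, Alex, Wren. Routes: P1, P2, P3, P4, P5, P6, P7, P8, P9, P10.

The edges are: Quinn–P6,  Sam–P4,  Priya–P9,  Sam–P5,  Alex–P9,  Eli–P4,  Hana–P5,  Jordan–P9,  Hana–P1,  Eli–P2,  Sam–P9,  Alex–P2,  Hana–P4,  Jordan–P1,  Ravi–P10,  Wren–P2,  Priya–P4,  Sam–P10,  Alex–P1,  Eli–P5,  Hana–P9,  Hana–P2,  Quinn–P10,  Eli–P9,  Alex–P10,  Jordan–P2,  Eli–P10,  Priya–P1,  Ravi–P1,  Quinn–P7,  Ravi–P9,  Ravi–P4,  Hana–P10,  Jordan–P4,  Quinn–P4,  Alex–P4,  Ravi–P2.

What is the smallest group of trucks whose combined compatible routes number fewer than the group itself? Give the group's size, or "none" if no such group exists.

7

Take S = {Sam, Priya, Hana, Ravi, Jordan, Eli, Alex}. Its neighbourhood is {P1, P2, P4, P5, P9, P10}, so |N(S)| = 6 < |S| = 7.
Every subset of size less than 7 has at least as many neighbours as members, so 7 is the minimum.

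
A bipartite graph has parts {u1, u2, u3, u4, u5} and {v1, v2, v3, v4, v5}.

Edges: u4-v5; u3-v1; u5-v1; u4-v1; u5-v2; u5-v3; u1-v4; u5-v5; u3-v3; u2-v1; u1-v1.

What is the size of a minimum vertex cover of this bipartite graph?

A maximum matching has 5 edges (e.g. u1–v4, u2–v1, u3–v3, u4–v5, u5–v2).
By König's theorem the minimum vertex cover has the same size. One such cover is {u1, u2, u3, u4, u5}.

5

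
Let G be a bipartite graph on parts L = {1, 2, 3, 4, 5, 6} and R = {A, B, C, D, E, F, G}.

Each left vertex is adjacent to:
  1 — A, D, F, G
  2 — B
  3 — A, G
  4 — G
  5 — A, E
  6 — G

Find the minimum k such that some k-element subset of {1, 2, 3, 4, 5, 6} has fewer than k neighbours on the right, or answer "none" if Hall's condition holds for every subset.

Take S = {4, 6}. Its neighbourhood is {G}, so |N(S)| = 1 < |S| = 2.
No single vertex violates Hall's condition since each has at least one neighbour, so 2 is the minimum.

2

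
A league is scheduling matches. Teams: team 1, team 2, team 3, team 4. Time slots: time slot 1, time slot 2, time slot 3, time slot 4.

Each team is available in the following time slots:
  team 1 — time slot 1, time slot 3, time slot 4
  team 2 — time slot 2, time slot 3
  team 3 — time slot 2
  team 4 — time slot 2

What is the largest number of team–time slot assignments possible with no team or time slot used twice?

3

For example, pair team 1–time slot 4, team 2–time slot 3, team 3–time slot 2.
The set {team 3, team 4} has only 1 neighbour ({time slot 2}), so by Hall's theorem at most 3 of the 4 teams can be matched.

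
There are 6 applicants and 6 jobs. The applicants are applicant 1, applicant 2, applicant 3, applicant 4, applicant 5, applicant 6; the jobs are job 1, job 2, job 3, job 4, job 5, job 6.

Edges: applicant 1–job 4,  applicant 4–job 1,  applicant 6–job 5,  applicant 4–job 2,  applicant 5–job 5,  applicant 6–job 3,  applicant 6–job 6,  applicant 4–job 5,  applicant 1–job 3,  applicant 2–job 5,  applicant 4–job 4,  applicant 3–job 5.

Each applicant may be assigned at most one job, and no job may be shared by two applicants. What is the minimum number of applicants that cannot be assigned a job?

For example, pair applicant 1→job 4, applicant 2→job 5, applicant 4→job 2, applicant 6→job 3.
The set {applicant 2, applicant 3, applicant 5} has only 1 neighbour ({job 5}), so by Hall's theorem at most 4 of the 6 applicants can be matched.
That matches 4 of the 6, leaving 2 unmatched; no matching can do better.

2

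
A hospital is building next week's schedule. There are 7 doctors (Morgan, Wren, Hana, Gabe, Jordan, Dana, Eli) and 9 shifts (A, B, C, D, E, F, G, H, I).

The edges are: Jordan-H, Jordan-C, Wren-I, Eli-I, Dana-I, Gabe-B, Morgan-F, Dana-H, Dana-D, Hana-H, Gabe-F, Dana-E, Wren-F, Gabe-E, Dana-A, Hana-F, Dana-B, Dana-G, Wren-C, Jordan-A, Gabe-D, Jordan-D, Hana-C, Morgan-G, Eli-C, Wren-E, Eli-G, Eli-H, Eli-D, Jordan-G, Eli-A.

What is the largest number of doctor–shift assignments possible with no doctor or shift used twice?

A valid assignment of size 7: Morgan–F, Wren–E, Hana–C, Gabe–B, Jordan–H, Dana–A, Eli–G.
All 7 doctors are matched, so no larger matching exists.

7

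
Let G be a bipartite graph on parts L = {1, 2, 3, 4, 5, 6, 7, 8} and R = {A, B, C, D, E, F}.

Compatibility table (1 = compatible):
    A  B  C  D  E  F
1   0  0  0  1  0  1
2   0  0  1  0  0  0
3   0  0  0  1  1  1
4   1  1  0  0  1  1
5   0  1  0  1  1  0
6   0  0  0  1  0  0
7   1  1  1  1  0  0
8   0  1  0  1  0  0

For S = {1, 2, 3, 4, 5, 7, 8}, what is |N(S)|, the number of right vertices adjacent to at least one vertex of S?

The union of neighbours of {1, 2, 3, 4, 5, 7, 8} is {A, B, C, D, E, F}, which has 6 elements.
Since |N(S)| = 6 < |S| = 7, Hall's condition fails for this subset.

6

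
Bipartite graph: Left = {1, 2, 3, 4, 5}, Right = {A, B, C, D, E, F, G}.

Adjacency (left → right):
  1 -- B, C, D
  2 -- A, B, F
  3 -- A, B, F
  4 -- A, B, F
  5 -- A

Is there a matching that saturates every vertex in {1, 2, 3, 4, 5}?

No

The set {2, 3, 4, 5} has only 3 neighbours ({A, B, F}), so by Hall's theorem at most 4 of the 5 left vertices can be matched.
Hence no matching covers every left vertex.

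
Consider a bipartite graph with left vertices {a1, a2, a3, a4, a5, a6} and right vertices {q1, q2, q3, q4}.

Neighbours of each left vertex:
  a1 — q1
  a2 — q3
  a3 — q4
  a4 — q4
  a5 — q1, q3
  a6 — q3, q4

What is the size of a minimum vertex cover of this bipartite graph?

The 3 edges a1–q1, a2–q3, a3–q4 form a matching, so any vertex cover needs at least 3 vertices (one per matched edge).
Conversely {q1, q3, q4} meets every edge and has exactly 3 vertices, so 3 is optimal.

3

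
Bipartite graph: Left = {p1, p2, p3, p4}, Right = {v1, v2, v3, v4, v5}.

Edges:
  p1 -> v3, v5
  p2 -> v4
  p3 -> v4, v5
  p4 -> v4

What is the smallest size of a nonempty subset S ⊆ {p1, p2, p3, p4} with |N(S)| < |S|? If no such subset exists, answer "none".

Take S = {p2, p4}. Its neighbourhood is {v4}, so |N(S)| = 1 < |S| = 2.
No single vertex violates Hall's condition since each has at least one neighbour, so 2 is the minimum.

2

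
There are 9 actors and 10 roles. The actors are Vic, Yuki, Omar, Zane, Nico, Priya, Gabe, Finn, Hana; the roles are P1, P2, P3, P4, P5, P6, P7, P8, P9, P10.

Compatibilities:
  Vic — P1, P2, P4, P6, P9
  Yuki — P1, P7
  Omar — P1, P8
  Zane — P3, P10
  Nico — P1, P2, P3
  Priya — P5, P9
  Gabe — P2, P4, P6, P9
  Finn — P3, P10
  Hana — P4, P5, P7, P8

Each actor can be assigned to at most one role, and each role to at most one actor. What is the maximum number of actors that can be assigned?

9

A valid assignment of size 9: Vic-P6, Yuki-P1, Omar-P8, Zane-P3, Nico-P2, Priya-P5, Gabe-P9, Finn-P10, Hana-P7.
This saturates every actor, so 9 is the maximum.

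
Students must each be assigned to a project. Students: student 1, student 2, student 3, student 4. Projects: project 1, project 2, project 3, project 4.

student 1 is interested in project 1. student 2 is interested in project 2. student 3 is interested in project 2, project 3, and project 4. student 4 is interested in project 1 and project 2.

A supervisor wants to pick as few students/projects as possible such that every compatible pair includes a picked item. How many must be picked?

3

{student 3, project 1, project 2} is a vertex cover of size 3: every edge has an endpoint in this set.
No smaller cover exists because student 1–project 1, student 2–project 2, student 3–project 4 is a matching of size 3, and a cover must include an endpoint of each of these disjoint edges (König's theorem).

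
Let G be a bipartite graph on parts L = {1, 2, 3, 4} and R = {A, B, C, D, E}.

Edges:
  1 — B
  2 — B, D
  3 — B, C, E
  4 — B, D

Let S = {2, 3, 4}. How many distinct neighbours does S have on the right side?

4

The union of neighbours of {2, 3, 4} is {B, C, D, E}, which has 4 elements.
Since |N(S)| = 4 ≥ |S| = 3, Hall's condition holds for this subset.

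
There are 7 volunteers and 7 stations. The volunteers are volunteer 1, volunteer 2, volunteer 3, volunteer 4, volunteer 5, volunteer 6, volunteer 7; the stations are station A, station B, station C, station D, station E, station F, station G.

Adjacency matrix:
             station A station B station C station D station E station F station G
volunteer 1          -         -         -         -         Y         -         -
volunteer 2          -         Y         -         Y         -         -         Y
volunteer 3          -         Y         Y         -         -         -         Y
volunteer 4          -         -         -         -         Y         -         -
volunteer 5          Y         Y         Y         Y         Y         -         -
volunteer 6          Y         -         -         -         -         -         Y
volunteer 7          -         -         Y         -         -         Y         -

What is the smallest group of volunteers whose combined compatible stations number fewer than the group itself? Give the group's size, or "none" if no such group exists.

2

Take S = {volunteer 1, volunteer 4}. Its neighbourhood is {station E}, so |N(S)| = 1 < |S| = 2.
No single vertex violates Hall's condition since each has at least one neighbour, so 2 is the minimum.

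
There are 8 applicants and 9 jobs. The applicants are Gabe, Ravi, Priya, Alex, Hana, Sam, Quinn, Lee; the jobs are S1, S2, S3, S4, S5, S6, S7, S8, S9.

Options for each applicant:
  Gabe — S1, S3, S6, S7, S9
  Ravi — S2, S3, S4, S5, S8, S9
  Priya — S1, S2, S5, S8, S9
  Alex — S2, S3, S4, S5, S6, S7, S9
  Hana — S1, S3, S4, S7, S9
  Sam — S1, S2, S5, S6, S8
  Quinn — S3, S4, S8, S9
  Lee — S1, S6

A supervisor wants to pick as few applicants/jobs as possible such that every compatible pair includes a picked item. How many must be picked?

A maximum matching has 8 edges (e.g. Gabe–S9, Ravi–S3, Priya–S1, Alex–S7, Hana–S4, Sam–S2, Quinn–S8, Lee–S6).
By König's theorem the minimum vertex cover has the same size. One such cover is {Gabe, Ravi, Priya, Alex, Hana, Sam, Quinn, Lee}.

8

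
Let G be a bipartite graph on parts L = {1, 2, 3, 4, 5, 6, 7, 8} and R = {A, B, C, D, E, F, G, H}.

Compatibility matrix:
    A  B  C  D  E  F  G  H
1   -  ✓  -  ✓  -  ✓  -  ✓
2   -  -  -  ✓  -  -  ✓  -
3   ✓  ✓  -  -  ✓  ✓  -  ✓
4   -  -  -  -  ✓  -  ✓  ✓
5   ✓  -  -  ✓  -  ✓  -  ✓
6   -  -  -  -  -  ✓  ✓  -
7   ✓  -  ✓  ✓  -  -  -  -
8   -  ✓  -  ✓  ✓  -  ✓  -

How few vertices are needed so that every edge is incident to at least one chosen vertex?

{1, 2, 3, 4, 5, 6, 7, 8} is a vertex cover of size 8: every edge has an endpoint in this set.
No smaller cover exists because 1–F, 2–D, 3–A, 4–E, 5–H, 6–G, 7–C, 8–B is a matching of size 8, and a cover must include an endpoint of each of these disjoint edges (König's theorem).

8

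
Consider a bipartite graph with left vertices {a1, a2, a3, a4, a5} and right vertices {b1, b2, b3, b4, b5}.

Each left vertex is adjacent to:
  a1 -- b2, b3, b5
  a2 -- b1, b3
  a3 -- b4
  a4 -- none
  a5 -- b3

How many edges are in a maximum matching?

A valid assignment of size 4: a1→b2, a2→b1, a3→b4, a5→b3.
The set {a4} has only 0 neighbours (∅), so by Hall's theorem at most 4 of the 5 left vertices can be matched.

4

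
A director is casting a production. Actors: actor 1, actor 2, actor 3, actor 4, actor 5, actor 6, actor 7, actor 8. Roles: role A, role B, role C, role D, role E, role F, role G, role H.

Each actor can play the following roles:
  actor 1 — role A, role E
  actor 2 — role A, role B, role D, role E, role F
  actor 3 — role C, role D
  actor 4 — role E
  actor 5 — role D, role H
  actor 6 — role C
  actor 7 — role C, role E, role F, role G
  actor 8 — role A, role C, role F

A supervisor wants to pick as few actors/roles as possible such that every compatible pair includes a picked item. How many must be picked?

{actor 1, actor 2, actor 3, actor 4, actor 5, actor 6, actor 7, actor 8} is a vertex cover of size 8: every edge has an endpoint in this set.
No smaller cover exists because actor 1–role A, actor 2–role B, actor 3–role D, actor 4–role E, actor 5–role H, actor 6–role C, actor 7–role G, actor 8–role F is a matching of size 8, and a cover must include an endpoint of each of these disjoint edges (König's theorem).

8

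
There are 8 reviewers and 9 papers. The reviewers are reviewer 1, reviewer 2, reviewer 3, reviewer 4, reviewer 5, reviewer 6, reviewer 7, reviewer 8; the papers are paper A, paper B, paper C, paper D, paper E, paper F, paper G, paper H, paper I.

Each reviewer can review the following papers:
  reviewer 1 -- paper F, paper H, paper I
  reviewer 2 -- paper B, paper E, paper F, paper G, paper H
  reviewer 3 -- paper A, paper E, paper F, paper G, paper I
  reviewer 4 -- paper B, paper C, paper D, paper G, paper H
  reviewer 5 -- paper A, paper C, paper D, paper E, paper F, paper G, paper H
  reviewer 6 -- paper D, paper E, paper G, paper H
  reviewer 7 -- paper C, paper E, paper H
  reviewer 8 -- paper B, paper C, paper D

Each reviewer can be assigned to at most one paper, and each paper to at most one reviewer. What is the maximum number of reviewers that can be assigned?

8

A valid assignment of size 8: reviewer 1-paper F, reviewer 2-paper E, reviewer 3-paper I, reviewer 4-paper B, reviewer 5-paper C, reviewer 6-paper G, reviewer 7-paper H, reviewer 8-paper D.
This saturates every reviewer, so 8 is the maximum.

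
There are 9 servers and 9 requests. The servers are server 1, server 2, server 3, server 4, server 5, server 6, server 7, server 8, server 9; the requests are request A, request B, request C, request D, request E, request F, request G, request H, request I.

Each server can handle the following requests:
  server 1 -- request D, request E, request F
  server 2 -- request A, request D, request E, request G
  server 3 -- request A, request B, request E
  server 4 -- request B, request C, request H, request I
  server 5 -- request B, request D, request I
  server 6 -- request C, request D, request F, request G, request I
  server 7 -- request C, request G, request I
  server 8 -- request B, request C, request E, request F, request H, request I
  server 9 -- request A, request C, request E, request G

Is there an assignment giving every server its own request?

Yes

For example, pair server 1–request D, server 2–request E, server 3–request A, server 4–request C, server 5–request B, server 6–request F, server 7–request I, server 8–request H, server 9–request G.
Every server is matched, so this is a perfect matching.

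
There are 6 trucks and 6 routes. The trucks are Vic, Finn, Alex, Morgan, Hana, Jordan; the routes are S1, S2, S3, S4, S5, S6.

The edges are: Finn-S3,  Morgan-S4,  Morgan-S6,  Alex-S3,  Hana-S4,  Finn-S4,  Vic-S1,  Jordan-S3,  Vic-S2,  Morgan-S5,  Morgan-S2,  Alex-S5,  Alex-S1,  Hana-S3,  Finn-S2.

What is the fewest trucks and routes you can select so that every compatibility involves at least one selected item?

6

The 6 edges Vic–S1, Finn–S2, Alex–S5, Morgan–S6, Hana–S4, Jordan–S3 form a matching, so any vertex cover needs at least 6 vertices (one per matched edge).
Conversely {Vic, Finn, Alex, Morgan, Hana, Jordan} meets every edge and has exactly 6 vertices, so 6 is optimal.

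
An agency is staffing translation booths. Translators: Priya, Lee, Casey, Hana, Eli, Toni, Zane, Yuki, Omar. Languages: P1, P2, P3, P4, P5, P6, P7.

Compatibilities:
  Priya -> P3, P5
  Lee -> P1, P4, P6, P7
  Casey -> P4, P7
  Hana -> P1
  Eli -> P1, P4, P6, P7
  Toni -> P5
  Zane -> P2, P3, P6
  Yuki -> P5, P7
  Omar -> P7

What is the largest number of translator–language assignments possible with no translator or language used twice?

7

For example, pair Priya-P3, Lee-P6, Casey-P4, Hana-P1, Eli-P7, Toni-P5, Zane-P2.
The set {Lee, Casey, Hana, Eli, Toni, Yuki, Omar} has only 5 neighbours ({P1, P4, P5, P6, P7}), so by Hall's theorem at most 7 of the 9 translators can be matched.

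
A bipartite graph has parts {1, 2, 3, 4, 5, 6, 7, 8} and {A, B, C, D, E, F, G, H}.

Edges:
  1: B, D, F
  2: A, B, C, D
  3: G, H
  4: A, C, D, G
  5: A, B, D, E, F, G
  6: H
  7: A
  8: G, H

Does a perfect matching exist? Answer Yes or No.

The set {3, 6, 8} has only 2 neighbours ({G, H}), so by Hall's theorem at most 7 of the 8 left vertices can be matched.
Hence no matching covers every left vertex.

No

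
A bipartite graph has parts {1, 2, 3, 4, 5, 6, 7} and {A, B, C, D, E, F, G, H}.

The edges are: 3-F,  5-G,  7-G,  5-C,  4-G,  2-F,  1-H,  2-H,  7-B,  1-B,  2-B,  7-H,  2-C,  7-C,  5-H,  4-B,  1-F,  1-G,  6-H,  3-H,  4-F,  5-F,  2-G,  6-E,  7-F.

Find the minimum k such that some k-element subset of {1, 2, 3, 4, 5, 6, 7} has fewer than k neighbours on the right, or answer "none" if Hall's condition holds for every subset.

6

Take S = {1, 2, 3, 4, 5, 7}. Its neighbourhood is {B, C, F, G, H}, so |N(S)| = 5 < |S| = 6.
Every subset of size less than 6 has at least as many neighbours as members, so 6 is the minimum.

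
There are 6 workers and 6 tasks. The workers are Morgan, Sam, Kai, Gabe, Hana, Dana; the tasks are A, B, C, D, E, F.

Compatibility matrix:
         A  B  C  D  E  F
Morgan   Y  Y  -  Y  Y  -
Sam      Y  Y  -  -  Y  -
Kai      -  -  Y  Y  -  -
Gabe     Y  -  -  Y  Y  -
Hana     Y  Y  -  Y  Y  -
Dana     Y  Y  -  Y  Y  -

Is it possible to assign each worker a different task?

The set {Morgan, Sam, Gabe, Hana, Dana} has only 4 neighbours ({A, B, D, E}), so by Hall's theorem at most 5 of the 6 workers can be matched.
Hence no matching covers every worker.

No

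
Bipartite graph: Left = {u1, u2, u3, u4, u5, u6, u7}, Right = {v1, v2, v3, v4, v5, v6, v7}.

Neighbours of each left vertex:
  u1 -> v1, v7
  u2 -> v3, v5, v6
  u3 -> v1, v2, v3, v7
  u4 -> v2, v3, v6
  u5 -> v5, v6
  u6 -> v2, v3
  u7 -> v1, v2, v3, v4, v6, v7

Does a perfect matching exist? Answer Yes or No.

Yes

For example, pair u1-v1, u2-v3, u3-v7, u4-v6, u5-v5, u6-v2, u7-v4.
All 7 left vertices are covered.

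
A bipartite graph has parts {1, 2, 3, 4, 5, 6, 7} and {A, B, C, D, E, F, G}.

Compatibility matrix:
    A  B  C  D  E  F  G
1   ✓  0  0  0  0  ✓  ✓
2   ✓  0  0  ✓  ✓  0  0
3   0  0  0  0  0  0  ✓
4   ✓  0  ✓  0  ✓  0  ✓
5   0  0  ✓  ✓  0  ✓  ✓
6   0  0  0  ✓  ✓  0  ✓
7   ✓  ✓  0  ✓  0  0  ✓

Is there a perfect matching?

One maximum matching: 1–A, 2–D, 3–G, 4–C, 5–F, 6–E, 7–B.
Every left vertex is matched, so this is a perfect matching.

Yes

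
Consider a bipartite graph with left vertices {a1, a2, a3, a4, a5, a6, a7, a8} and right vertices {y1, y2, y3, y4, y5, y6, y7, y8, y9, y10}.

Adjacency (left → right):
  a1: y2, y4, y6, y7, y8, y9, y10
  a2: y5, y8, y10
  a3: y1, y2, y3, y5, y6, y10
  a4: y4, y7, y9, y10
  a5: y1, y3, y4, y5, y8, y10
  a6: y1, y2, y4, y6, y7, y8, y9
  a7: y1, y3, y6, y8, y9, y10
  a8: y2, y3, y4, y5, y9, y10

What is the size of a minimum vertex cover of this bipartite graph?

8

The 8 edges a1–y6, a2–y5, a3–y1, a4–y9, a5–y10, a6–y7, a7–y3, a8–y4 form a matching, so any vertex cover needs at least 8 vertices (one per matched edge).
Conversely {a1, a2, a3, a4, a5, a6, a7, a8} meets every edge and has exactly 8 vertices, so 8 is optimal.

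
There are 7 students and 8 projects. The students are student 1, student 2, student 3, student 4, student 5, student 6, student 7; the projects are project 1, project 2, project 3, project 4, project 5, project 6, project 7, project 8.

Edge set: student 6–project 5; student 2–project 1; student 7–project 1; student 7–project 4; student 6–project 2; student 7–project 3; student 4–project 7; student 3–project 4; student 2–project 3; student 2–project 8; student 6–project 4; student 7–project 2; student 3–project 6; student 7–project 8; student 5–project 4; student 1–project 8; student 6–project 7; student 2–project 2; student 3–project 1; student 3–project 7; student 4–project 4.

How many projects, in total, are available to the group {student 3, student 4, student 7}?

The union of neighbours of {student 3, student 4, student 7} is {project 1, project 2, project 3, project 4, project 6, project 7, project 8}, which has 7 elements.
Since |N(S)| = 7 ≥ |S| = 3, Hall's condition holds for this subset.

7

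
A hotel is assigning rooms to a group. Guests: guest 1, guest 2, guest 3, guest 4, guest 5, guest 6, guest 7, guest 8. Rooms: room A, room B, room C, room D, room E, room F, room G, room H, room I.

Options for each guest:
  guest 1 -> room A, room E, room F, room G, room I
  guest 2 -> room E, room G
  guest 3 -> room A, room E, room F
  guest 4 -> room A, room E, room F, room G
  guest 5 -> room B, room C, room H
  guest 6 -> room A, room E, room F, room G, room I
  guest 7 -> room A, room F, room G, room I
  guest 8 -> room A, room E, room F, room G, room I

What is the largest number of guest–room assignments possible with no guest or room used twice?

6

A valid assignment of size 6: guest 1→room A, guest 2→room E, guest 3→room F, guest 4→room G, guest 5→room H, guest 6→room I.
The set {guest 1, guest 2, guest 3, guest 4, guest 6, guest 7, guest 8} has only 5 neighbours ({room A, room E, room F, room G, room I}), so by Hall's theorem at most 6 of the 8 guests can be matched.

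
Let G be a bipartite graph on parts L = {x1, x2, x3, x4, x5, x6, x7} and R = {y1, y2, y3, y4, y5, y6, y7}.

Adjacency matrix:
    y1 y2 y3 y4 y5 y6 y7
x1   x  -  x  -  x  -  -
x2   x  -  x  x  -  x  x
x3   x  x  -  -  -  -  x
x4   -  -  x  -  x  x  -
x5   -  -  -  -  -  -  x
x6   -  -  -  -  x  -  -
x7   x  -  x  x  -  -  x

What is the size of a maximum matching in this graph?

For example, pair x1–y1, x2–y4, x3–y2, x4–y6, x5–y7, x6–y5, x7–y3.
All 7 left vertices are matched, so no larger matching exists.

7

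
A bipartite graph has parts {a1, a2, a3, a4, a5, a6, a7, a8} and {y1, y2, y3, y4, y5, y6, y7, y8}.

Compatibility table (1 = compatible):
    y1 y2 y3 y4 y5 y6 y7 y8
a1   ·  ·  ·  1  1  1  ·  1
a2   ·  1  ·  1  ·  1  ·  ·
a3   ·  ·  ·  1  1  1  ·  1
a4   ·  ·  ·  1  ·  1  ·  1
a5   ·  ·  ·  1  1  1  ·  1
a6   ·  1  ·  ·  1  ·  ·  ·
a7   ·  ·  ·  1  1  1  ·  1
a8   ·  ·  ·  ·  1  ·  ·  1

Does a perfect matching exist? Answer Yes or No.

No

The set {a1, a2, a3, a4, a5, a6, a7, a8} has only 5 neighbours ({y2, y4, y5, y6, y8}), so by Hall's theorem at most 5 of the 8 left vertices can be matched.
Hence no matching covers every left vertex.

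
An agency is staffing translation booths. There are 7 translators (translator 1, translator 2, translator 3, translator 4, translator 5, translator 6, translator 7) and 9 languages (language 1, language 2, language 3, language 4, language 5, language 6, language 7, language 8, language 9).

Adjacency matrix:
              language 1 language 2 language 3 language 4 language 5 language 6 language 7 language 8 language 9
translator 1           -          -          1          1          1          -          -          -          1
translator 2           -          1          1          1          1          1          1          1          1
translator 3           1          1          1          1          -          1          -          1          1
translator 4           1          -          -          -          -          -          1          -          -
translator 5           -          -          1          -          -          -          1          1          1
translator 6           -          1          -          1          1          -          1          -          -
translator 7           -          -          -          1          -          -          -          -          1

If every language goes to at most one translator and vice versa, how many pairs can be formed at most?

For example, pair translator 1–language 4, translator 2–language 2, translator 3–language 6, translator 4–language 1, translator 5–language 8, translator 6–language 7, translator 7–language 9.
All 7 translators are matched, so no larger matching exists.

7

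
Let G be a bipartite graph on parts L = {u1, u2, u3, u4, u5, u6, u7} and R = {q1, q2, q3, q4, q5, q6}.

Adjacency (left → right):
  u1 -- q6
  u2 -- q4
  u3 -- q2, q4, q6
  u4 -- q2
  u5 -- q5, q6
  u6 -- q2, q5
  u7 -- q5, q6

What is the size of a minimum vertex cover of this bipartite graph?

A maximum matching has 4 edges (e.g. u1–q6, u2–q4, u3–q2, u5–q5).
By König's theorem the minimum vertex cover has the same size. One such cover is {q2, q4, q5, q6}.

4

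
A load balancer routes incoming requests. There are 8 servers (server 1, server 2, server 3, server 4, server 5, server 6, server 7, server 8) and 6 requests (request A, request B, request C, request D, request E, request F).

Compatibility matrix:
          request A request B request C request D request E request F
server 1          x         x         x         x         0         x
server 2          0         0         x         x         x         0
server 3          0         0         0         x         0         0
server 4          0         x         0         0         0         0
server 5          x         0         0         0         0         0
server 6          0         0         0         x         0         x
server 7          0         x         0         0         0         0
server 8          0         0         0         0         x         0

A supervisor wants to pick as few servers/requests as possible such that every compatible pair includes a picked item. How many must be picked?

The 6 edges server 1–request C, server 2–request E, server 3–request D, server 4–request B, server 5–request A, server 6–request F form a matching, so any vertex cover needs at least 6 vertices (one per matched edge).
Conversely {request A, request B, request C, request D, request E, request F} meets every edge and has exactly 6 vertices, so 6 is optimal.

6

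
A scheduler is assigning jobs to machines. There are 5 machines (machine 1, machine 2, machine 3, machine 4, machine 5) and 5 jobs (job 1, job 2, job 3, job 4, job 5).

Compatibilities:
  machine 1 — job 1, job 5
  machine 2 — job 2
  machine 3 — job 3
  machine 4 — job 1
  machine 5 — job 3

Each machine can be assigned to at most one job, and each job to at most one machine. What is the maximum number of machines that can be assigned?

4

For example, pair machine 1-job 5, machine 2-job 2, machine 3-job 3, machine 4-job 1.
The set {machine 3, machine 5} has only 1 neighbour ({job 3}), so by Hall's theorem at most 4 of the 5 machines can be matched.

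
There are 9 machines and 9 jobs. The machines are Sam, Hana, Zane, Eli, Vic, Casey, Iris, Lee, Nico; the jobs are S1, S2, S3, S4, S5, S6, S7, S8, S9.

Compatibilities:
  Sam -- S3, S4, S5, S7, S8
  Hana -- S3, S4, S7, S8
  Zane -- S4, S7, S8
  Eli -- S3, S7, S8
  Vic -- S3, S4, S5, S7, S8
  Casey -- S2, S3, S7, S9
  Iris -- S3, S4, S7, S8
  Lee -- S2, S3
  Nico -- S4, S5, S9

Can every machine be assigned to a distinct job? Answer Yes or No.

The set {Sam, Hana, Zane, Eli, Vic, Casey, Iris, Lee, Nico} has only 7 neighbours ({S2, S3, S4, S5, S7, S8, S9}), so by Hall's theorem at most 7 of the 9 machines can be matched.
Hence no matching covers every machine.

No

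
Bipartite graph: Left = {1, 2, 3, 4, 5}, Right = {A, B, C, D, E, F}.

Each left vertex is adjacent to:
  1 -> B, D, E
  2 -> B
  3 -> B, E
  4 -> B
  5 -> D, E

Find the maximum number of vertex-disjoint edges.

3

For example, pair 1–D, 2–B, 3–E.
The set {1, 2, 3, 4, 5} has only 3 neighbours ({B, D, E}), so by Hall's theorem at most 3 of the 5 left vertices can be matched.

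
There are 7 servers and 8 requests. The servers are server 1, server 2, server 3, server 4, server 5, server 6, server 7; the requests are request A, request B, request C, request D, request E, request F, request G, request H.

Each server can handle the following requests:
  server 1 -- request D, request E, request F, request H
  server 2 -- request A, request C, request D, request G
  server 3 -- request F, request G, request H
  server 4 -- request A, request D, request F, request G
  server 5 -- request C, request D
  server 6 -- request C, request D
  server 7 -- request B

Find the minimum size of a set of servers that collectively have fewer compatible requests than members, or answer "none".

none

A matching saturating every server exists, for instance server 1→request E, server 2→request G, server 3→request H, server 4→request F, server 5→request D, server 6→request C, server 7→request B.
By Hall's marriage theorem, this means |N(S)| ≥ |S| for every subset S, so no violating subset exists.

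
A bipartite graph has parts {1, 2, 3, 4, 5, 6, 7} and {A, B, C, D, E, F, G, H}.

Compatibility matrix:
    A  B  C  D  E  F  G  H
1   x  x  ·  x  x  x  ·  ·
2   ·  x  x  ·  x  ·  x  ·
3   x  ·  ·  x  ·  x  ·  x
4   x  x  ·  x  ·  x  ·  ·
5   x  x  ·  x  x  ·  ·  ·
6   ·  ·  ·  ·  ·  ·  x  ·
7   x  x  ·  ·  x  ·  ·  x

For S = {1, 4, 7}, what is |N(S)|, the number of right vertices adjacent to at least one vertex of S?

6

The union of neighbours of {1, 4, 7} is {A, B, D, E, F, H}, which has 6 elements.
Since |N(S)| = 6 ≥ |S| = 3, Hall's condition holds for this subset.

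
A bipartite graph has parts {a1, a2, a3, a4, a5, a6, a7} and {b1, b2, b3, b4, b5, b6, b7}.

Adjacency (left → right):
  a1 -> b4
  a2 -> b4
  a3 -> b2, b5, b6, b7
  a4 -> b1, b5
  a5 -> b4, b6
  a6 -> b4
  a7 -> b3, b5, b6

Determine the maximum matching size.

5

One maximum matching: a1→b4, a3→b5, a4→b1, a5→b6, a7→b3.
The set {a1, a2, a6} has only 1 neighbour ({b4}), so by Hall's theorem at most 5 of the 7 left vertices can be matched.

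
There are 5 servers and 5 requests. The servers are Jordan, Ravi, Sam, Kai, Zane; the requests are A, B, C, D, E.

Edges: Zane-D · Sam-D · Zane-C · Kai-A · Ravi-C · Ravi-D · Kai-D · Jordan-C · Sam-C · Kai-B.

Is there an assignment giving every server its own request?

The set {Jordan, Ravi, Sam, Zane} has only 2 neighbours ({C, D}), so by Hall's theorem at most 3 of the 5 servers can be matched.
Hence no matching covers every server.

No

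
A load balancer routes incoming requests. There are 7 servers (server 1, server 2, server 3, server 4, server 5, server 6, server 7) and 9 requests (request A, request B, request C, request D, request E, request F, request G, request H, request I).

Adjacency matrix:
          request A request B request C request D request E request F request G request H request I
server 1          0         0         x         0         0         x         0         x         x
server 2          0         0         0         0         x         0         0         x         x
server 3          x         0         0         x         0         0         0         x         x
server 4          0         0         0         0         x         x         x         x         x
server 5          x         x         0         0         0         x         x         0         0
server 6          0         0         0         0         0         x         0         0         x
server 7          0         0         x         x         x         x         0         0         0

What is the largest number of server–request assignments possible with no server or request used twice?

7

One maximum matching: server 1→request C, server 2→request H, server 3→request A, server 4→request E, server 5→request G, server 6→request I, server 7→request F.
All 7 servers are matched, so no larger matching exists.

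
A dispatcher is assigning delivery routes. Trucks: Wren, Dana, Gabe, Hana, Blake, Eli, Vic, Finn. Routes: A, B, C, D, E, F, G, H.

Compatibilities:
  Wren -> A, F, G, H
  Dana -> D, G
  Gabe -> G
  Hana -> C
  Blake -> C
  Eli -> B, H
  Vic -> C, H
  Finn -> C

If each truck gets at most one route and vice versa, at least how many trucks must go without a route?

2

A valid assignment of size 6: Wren–F, Dana–D, Gabe–G, Hana–C, Eli–B, Vic–H.
The set {Hana, Blake, Finn} has only 1 neighbour ({C}), so by Hall's theorem at most 6 of the 8 trucks can be matched.
That matches 6 of the 8, leaving 2 unmatched; no matching can do better.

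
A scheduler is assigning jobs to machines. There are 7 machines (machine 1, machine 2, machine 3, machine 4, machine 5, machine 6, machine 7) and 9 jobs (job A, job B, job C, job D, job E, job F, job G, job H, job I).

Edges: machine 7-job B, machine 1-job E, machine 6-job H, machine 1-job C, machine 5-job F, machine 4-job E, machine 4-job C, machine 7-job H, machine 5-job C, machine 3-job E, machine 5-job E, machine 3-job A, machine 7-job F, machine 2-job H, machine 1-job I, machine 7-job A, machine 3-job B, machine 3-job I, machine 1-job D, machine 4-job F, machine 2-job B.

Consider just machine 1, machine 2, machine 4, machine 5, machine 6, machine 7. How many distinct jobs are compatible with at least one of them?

The union of neighbours of {machine 1, machine 2, machine 4, machine 5, machine 6, machine 7} is {job A, job B, job C, job D, job E, job F, job H, job I}, which has 8 elements.
Since |N(S)| = 8 ≥ |S| = 6, Hall's condition holds for this subset.

8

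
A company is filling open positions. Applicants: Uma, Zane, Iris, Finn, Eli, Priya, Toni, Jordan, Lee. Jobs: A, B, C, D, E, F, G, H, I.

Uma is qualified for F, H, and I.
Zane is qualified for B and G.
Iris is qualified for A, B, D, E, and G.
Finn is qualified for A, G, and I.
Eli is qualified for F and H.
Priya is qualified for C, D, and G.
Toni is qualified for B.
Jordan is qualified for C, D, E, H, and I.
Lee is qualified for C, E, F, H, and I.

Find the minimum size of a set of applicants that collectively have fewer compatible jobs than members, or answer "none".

A matching saturating every applicant exists, for instance Uma→I, Zane→G, Iris→D, Finn→A, Eli→F, Priya→C, Toni→B, Jordan→H, Lee→E.
By Hall's marriage theorem, this means |N(S)| ≥ |S| for every subset S, so no violating subset exists.

none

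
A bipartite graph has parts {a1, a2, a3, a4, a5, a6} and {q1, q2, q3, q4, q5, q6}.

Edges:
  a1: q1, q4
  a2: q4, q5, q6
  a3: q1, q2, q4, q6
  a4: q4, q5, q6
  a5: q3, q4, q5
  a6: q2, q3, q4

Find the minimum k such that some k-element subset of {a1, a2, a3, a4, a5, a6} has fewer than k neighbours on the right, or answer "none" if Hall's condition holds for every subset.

none

A matching saturating every left vertex exists, for instance a1→q1, a2→q4, a3→q6, a4→q5, a5→q3, a6→q2.
By Hall's marriage theorem, this means |N(S)| ≥ |S| for every subset S, so no violating subset exists.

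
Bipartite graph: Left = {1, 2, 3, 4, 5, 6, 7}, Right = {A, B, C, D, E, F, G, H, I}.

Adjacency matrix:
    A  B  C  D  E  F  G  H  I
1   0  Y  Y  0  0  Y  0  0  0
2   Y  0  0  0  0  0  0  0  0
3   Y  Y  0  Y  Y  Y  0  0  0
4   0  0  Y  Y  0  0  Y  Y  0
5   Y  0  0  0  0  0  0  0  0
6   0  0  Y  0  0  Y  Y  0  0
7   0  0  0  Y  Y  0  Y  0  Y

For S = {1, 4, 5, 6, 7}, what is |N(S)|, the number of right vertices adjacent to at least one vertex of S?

The union of neighbours of {1, 4, 5, 6, 7} is {A, B, C, D, E, F, G, H, I}, which has 9 elements.
Since |N(S)| = 9 ≥ |S| = 5, Hall's condition holds for this subset.

9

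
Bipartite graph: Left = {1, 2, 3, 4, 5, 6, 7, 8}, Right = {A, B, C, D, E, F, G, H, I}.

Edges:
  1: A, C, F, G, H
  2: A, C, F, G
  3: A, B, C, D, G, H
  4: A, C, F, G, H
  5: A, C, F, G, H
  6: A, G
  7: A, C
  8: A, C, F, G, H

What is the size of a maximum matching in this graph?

A valid assignment of size 6: 1→F, 2→C, 3→B, 4→H, 5→A, 6→G.
The set {1, 2, 4, 5, 6, 7, 8} has only 5 neighbours ({A, C, F, G, H}), so by Hall's theorem at most 6 of the 8 left vertices can be matched.

6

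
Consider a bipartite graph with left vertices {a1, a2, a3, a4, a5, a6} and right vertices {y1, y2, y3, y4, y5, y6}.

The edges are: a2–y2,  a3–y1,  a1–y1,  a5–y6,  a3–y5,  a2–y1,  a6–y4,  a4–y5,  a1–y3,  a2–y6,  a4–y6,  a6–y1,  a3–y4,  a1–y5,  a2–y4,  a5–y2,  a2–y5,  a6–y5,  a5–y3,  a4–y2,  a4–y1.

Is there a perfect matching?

Yes

A valid assignment of size 6: a1→y3, a2→y6, a3→y4, a4→y5, a5→y2, a6→y1.
Every left vertex is matched, so this is a perfect matching.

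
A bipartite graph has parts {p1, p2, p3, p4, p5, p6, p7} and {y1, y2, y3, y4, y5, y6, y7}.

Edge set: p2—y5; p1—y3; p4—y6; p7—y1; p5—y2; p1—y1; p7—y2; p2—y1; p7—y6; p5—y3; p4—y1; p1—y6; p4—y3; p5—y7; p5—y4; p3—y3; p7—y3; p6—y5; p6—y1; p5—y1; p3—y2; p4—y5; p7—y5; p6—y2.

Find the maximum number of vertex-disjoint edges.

One maximum matching: p1–y3, p2–y5, p3–y2, p4–y6, p5–y7, p6–y1.
The set {p1, p2, p3, p4, p6, p7} has only 5 neighbours ({y1, y2, y3, y5, y6}), so by Hall's theorem at most 6 of the 7 left vertices can be matched.

6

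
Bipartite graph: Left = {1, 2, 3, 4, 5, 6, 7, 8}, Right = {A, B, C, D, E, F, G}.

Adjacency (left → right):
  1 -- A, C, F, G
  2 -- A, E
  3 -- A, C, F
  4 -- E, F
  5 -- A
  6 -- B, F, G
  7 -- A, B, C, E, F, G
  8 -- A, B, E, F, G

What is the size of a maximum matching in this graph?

6

One maximum matching: 1-G, 2-E, 3-C, 4-F, 5-A, 6-B.
The set {1, 2, 3, 4, 5, 6, 7, 8} has only 6 neighbours ({A, B, C, E, F, G}), so by Hall's theorem at most 6 of the 8 left vertices can be matched.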